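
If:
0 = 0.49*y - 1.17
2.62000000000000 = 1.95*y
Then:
No Solution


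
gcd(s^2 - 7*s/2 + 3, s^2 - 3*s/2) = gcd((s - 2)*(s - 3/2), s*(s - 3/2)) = s - 3/2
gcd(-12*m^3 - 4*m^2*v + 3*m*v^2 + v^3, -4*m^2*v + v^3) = -4*m^2 + v^2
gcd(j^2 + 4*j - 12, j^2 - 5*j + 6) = j - 2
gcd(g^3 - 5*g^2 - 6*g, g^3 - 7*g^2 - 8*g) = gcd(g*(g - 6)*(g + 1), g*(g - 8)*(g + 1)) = g^2 + g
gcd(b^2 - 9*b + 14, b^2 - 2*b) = b - 2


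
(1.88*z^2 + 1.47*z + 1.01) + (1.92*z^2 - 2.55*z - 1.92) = 3.8*z^2 - 1.08*z - 0.91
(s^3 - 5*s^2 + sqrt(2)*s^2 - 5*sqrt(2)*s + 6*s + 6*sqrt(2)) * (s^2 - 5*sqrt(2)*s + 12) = s^5 - 4*sqrt(2)*s^4 - 5*s^4 + 8*s^3 + 20*sqrt(2)*s^3 - 12*sqrt(2)*s^2 - 10*s^2 - 60*sqrt(2)*s + 12*s + 72*sqrt(2)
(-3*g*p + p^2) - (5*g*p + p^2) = -8*g*p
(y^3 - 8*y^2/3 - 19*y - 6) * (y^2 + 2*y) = y^5 - 2*y^4/3 - 73*y^3/3 - 44*y^2 - 12*y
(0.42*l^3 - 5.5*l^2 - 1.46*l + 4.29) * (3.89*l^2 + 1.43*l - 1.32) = 1.6338*l^5 - 20.7944*l^4 - 14.0988*l^3 + 21.8603*l^2 + 8.0619*l - 5.6628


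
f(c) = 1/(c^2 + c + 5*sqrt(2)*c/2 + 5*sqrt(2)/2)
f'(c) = (-2*c - 5*sqrt(2)/2 - 1)/(c^2 + c + 5*sqrt(2)*c/2 + 5*sqrt(2)/2)^2 = 2*(-4*c - 5*sqrt(2) - 2)/(2*c^2 + 2*c + 5*sqrt(2)*c + 5*sqrt(2))^2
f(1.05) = 0.11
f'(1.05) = -0.08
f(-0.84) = 2.32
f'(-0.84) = -15.35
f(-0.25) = 0.41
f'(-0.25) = -0.66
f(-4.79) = 0.21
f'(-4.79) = 0.22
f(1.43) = 0.08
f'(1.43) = -0.05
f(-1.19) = -2.24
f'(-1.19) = -10.85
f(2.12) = 0.06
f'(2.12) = -0.03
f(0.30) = 0.20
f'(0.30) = -0.21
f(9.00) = 0.01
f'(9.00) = 0.00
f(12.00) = 0.00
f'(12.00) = 0.00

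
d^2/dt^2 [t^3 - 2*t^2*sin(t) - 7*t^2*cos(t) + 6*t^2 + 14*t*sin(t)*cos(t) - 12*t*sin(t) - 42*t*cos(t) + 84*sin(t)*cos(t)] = 2*t^2*sin(t) + 7*t^2*cos(t) + 40*t*sin(t) - 28*t*sin(2*t) + 34*t*cos(t) + 6*t + 80*sin(t) - 168*sin(2*t) - 38*cos(t) + 28*cos(2*t) + 12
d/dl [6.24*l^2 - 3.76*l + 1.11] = 12.48*l - 3.76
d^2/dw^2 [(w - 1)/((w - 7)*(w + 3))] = 2*(w^3 - 3*w^2 + 75*w - 121)/(w^6 - 12*w^5 - 15*w^4 + 440*w^3 + 315*w^2 - 5292*w - 9261)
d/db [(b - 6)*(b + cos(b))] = b + (6 - b)*(sin(b) - 1) + cos(b)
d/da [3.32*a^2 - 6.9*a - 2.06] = 6.64*a - 6.9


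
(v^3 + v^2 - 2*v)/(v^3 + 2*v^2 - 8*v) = (v^2 + v - 2)/(v^2 + 2*v - 8)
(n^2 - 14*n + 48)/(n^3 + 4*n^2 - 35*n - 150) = (n - 8)/(n^2 + 10*n + 25)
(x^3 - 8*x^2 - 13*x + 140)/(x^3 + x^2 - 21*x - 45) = (x^2 - 3*x - 28)/(x^2 + 6*x + 9)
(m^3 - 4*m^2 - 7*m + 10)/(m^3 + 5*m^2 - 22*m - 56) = (m^2 - 6*m + 5)/(m^2 + 3*m - 28)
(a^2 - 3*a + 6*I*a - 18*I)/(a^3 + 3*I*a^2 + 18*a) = (a - 3)/(a*(a - 3*I))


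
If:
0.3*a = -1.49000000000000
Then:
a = -4.97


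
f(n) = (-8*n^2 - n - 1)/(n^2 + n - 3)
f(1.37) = -70.41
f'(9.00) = -0.01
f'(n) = (-16*n - 1)/(n^2 + n - 3) + (-2*n - 1)*(-8*n^2 - n - 1)/(n^2 + n - 3)^2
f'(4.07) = 0.29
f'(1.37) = 973.79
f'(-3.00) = -23.22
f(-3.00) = -23.33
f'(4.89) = 0.12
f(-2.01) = 32.28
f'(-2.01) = -132.65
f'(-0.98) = -5.67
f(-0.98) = 2.55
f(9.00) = -7.56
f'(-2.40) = -1206.17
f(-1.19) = 4.02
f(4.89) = -7.64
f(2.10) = -10.93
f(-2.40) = -124.11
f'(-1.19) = -8.50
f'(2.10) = 6.34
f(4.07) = -7.80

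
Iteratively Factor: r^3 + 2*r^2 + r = (r)*(r^2 + 2*r + 1) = r*(r + 1)*(r + 1)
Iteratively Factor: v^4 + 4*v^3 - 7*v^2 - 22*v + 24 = (v + 3)*(v^3 + v^2 - 10*v + 8) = (v - 2)*(v + 3)*(v^2 + 3*v - 4) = (v - 2)*(v - 1)*(v + 3)*(v + 4)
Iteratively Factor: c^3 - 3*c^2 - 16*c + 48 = (c + 4)*(c^2 - 7*c + 12) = (c - 3)*(c + 4)*(c - 4)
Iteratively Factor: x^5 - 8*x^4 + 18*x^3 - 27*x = (x - 3)*(x^4 - 5*x^3 + 3*x^2 + 9*x) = (x - 3)*(x + 1)*(x^3 - 6*x^2 + 9*x) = x*(x - 3)*(x + 1)*(x^2 - 6*x + 9) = x*(x - 3)^2*(x + 1)*(x - 3)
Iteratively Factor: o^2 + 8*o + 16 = (o + 4)*(o + 4)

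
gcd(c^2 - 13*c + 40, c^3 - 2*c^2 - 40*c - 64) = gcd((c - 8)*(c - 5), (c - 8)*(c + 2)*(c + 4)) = c - 8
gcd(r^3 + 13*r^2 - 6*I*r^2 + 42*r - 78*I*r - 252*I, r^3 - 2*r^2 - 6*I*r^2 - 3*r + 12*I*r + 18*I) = r - 6*I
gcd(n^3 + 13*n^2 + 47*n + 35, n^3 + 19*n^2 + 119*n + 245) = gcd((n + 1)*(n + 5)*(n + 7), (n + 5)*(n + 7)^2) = n^2 + 12*n + 35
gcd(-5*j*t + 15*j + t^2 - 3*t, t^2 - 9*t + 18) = t - 3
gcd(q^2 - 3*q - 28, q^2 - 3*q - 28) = q^2 - 3*q - 28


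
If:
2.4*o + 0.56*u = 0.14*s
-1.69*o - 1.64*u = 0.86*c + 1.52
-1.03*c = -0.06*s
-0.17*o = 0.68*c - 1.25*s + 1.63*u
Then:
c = -0.08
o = 0.16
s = -1.40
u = -1.05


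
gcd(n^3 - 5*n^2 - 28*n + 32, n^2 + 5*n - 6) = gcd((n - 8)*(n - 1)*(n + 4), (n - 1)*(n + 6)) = n - 1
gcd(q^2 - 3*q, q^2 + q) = q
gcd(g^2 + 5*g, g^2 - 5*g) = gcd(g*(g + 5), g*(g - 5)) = g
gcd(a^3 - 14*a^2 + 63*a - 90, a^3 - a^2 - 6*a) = a - 3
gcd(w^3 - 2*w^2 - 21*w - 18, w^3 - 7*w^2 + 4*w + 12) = w^2 - 5*w - 6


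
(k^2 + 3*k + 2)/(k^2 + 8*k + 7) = (k + 2)/(k + 7)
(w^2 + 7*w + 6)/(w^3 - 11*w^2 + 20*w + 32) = (w + 6)/(w^2 - 12*w + 32)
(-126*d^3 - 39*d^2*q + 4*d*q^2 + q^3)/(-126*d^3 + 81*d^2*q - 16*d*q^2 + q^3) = (21*d^2 + 10*d*q + q^2)/(21*d^2 - 10*d*q + q^2)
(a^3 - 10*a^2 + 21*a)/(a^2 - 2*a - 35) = a*(a - 3)/(a + 5)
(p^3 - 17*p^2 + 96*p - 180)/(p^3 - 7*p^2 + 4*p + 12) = (p^2 - 11*p + 30)/(p^2 - p - 2)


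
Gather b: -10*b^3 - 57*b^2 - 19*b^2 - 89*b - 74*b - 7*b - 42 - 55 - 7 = -10*b^3 - 76*b^2 - 170*b - 104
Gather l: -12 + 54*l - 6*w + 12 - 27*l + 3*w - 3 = 27*l - 3*w - 3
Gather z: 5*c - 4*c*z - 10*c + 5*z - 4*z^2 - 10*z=-5*c - 4*z^2 + z*(-4*c - 5)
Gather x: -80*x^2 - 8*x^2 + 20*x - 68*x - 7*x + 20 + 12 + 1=-88*x^2 - 55*x + 33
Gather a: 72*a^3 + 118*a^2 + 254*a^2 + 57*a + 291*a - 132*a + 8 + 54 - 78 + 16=72*a^3 + 372*a^2 + 216*a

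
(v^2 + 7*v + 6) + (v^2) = 2*v^2 + 7*v + 6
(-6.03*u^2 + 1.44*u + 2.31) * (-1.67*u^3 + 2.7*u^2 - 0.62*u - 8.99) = 10.0701*u^5 - 18.6858*u^4 + 3.7689*u^3 + 59.5539*u^2 - 14.3778*u - 20.7669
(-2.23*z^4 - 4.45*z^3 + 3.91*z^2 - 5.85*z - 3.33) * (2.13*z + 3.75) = -4.7499*z^5 - 17.841*z^4 - 8.3592*z^3 + 2.202*z^2 - 29.0304*z - 12.4875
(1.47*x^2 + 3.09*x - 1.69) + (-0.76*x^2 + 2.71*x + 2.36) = 0.71*x^2 + 5.8*x + 0.67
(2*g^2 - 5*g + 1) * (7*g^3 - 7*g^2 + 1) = 14*g^5 - 49*g^4 + 42*g^3 - 5*g^2 - 5*g + 1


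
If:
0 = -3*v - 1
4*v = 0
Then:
No Solution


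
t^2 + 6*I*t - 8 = (t + 2*I)*(t + 4*I)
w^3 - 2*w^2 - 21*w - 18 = (w - 6)*(w + 1)*(w + 3)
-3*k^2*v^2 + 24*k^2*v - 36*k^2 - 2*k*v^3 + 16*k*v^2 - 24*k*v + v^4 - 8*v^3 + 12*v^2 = (-3*k + v)*(k + v)*(v - 6)*(v - 2)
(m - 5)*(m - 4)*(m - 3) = m^3 - 12*m^2 + 47*m - 60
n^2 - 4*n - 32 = (n - 8)*(n + 4)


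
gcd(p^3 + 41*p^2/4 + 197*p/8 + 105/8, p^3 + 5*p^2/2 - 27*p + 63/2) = p + 7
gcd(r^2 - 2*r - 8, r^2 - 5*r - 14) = r + 2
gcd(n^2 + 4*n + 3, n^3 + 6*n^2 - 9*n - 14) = n + 1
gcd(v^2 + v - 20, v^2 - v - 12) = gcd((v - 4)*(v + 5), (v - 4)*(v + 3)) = v - 4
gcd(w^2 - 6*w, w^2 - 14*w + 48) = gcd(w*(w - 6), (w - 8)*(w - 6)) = w - 6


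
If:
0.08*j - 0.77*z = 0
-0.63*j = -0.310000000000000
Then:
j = 0.49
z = 0.05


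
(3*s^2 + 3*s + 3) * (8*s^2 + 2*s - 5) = 24*s^4 + 30*s^3 + 15*s^2 - 9*s - 15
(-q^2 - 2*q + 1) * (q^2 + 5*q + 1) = -q^4 - 7*q^3 - 10*q^2 + 3*q + 1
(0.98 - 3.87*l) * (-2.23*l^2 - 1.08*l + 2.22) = 8.6301*l^3 + 1.9942*l^2 - 9.6498*l + 2.1756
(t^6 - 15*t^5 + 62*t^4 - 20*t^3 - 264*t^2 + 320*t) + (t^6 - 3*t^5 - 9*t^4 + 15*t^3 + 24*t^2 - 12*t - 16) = 2*t^6 - 18*t^5 + 53*t^4 - 5*t^3 - 240*t^2 + 308*t - 16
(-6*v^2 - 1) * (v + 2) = -6*v^3 - 12*v^2 - v - 2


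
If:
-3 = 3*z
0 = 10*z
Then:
No Solution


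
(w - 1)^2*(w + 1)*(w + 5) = w^4 + 4*w^3 - 6*w^2 - 4*w + 5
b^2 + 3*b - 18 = (b - 3)*(b + 6)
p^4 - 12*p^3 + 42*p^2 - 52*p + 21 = (p - 7)*(p - 3)*(p - 1)^2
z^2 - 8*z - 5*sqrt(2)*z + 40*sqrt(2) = (z - 8)*(z - 5*sqrt(2))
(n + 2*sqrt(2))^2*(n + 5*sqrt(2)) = n^3 + 9*sqrt(2)*n^2 + 48*n + 40*sqrt(2)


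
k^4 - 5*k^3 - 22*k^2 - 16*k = k*(k - 8)*(k + 1)*(k + 2)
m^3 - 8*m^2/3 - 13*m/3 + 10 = (m - 3)*(m - 5/3)*(m + 2)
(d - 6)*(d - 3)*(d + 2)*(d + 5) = d^4 - 2*d^3 - 35*d^2 + 36*d + 180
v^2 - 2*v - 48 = (v - 8)*(v + 6)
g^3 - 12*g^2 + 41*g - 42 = (g - 7)*(g - 3)*(g - 2)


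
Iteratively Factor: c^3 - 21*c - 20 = (c + 1)*(c^2 - c - 20) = (c + 1)*(c + 4)*(c - 5)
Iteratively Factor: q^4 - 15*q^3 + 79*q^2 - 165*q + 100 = (q - 1)*(q^3 - 14*q^2 + 65*q - 100) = (q - 5)*(q - 1)*(q^2 - 9*q + 20) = (q - 5)^2*(q - 1)*(q - 4)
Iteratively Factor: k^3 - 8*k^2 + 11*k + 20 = (k - 5)*(k^2 - 3*k - 4) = (k - 5)*(k - 4)*(k + 1)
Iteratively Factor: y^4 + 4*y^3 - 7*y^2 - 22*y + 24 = (y + 4)*(y^3 - 7*y + 6) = (y - 2)*(y + 4)*(y^2 + 2*y - 3) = (y - 2)*(y - 1)*(y + 4)*(y + 3)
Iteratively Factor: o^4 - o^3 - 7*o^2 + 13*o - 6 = (o - 2)*(o^3 + o^2 - 5*o + 3) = (o - 2)*(o - 1)*(o^2 + 2*o - 3) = (o - 2)*(o - 1)^2*(o + 3)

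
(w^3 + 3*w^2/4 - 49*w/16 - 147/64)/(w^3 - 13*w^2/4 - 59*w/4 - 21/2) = (w^2 - w - 21/16)/(w^2 - 5*w - 6)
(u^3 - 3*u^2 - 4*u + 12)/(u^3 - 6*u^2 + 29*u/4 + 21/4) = 4*(u^2 - 4)/(4*u^2 - 12*u - 7)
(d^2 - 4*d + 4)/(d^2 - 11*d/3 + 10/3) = 3*(d - 2)/(3*d - 5)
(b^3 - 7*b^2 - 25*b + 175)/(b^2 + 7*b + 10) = (b^2 - 12*b + 35)/(b + 2)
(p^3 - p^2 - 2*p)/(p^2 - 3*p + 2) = p*(p + 1)/(p - 1)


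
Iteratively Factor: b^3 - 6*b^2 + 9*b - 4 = (b - 1)*(b^2 - 5*b + 4) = (b - 4)*(b - 1)*(b - 1)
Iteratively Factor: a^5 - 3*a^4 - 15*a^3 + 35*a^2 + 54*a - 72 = (a - 3)*(a^4 - 15*a^2 - 10*a + 24) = (a - 4)*(a - 3)*(a^3 + 4*a^2 + a - 6) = (a - 4)*(a - 3)*(a - 1)*(a^2 + 5*a + 6) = (a - 4)*(a - 3)*(a - 1)*(a + 2)*(a + 3)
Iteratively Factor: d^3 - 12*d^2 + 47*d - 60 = (d - 5)*(d^2 - 7*d + 12) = (d - 5)*(d - 3)*(d - 4)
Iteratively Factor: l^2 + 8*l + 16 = (l + 4)*(l + 4)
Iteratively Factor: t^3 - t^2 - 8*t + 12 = (t - 2)*(t^2 + t - 6) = (t - 2)^2*(t + 3)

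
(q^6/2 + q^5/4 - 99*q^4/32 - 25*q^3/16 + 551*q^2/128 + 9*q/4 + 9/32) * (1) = q^6/2 + q^5/4 - 99*q^4/32 - 25*q^3/16 + 551*q^2/128 + 9*q/4 + 9/32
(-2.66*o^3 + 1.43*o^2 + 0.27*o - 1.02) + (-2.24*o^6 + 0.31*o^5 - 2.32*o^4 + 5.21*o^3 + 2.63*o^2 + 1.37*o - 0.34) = -2.24*o^6 + 0.31*o^5 - 2.32*o^4 + 2.55*o^3 + 4.06*o^2 + 1.64*o - 1.36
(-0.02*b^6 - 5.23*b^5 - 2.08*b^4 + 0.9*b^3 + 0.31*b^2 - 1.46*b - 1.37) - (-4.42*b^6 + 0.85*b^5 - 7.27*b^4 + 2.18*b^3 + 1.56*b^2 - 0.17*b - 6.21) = 4.4*b^6 - 6.08*b^5 + 5.19*b^4 - 1.28*b^3 - 1.25*b^2 - 1.29*b + 4.84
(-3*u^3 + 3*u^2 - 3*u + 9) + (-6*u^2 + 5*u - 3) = -3*u^3 - 3*u^2 + 2*u + 6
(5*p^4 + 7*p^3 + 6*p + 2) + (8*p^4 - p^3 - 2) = 13*p^4 + 6*p^3 + 6*p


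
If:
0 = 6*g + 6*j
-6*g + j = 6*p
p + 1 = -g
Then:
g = 6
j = -6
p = -7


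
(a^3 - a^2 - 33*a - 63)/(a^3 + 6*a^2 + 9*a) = (a - 7)/a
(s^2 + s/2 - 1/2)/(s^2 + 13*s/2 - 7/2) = (s + 1)/(s + 7)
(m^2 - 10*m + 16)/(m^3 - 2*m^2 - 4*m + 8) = (m - 8)/(m^2 - 4)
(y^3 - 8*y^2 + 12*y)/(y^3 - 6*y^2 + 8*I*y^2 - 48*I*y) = (y - 2)/(y + 8*I)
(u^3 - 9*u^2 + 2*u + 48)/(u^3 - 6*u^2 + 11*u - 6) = (u^2 - 6*u - 16)/(u^2 - 3*u + 2)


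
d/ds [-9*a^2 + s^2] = 2*s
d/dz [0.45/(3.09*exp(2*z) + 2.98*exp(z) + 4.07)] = (-2.781*exp(z) - 1.341)*exp(z)/(3.09*exp(2*z) + 2.98*exp(z) + 4.07)^2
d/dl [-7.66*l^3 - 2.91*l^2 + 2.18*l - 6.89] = -22.98*l^2 - 5.82*l + 2.18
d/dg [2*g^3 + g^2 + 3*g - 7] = 6*g^2 + 2*g + 3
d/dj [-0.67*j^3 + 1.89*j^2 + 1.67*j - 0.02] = -2.01*j^2 + 3.78*j + 1.67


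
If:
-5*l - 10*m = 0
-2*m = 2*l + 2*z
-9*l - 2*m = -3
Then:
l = 3/8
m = -3/16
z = -3/16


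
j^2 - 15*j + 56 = (j - 8)*(j - 7)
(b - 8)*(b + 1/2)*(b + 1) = b^3 - 13*b^2/2 - 23*b/2 - 4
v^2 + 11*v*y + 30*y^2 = (v + 5*y)*(v + 6*y)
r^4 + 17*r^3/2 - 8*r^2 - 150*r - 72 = (r - 4)*(r + 1/2)*(r + 6)^2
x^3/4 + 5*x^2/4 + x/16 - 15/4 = (x/4 + 1)*(x - 3/2)*(x + 5/2)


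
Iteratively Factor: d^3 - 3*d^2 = (d)*(d^2 - 3*d) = d^2*(d - 3)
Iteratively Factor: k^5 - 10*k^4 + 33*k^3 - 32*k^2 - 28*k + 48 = (k - 2)*(k^4 - 8*k^3 + 17*k^2 + 2*k - 24) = (k - 4)*(k - 2)*(k^3 - 4*k^2 + k + 6) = (k - 4)*(k - 2)^2*(k^2 - 2*k - 3) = (k - 4)*(k - 2)^2*(k + 1)*(k - 3)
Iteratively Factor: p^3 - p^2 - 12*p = (p - 4)*(p^2 + 3*p) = p*(p - 4)*(p + 3)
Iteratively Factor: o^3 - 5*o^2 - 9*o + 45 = (o + 3)*(o^2 - 8*o + 15) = (o - 5)*(o + 3)*(o - 3)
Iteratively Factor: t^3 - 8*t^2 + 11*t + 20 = (t + 1)*(t^2 - 9*t + 20) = (t - 4)*(t + 1)*(t - 5)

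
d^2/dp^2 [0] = 0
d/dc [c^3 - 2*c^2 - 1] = c*(3*c - 4)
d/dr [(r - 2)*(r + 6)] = 2*r + 4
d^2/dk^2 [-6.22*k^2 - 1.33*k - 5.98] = -12.4400000000000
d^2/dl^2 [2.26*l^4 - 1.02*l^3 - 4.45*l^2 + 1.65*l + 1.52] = 27.12*l^2 - 6.12*l - 8.9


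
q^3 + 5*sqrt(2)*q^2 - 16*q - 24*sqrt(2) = (q - 2*sqrt(2))*(q + sqrt(2))*(q + 6*sqrt(2))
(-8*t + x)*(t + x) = -8*t^2 - 7*t*x + x^2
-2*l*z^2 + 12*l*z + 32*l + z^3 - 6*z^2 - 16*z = (-2*l + z)*(z - 8)*(z + 2)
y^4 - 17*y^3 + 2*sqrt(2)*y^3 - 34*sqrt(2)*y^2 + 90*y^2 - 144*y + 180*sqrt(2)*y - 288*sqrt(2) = (y - 8)*(y - 6)*(y - 3)*(y + 2*sqrt(2))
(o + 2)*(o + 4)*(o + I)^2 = o^4 + 6*o^3 + 2*I*o^3 + 7*o^2 + 12*I*o^2 - 6*o + 16*I*o - 8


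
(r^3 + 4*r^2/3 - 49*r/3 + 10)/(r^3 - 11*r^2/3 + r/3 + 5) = (3*r^2 + 13*r - 10)/(3*r^2 - 2*r - 5)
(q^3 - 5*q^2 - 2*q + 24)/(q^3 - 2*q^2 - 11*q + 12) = (q^2 - q - 6)/(q^2 + 2*q - 3)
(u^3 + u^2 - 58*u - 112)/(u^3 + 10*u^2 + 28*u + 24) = (u^2 - u - 56)/(u^2 + 8*u + 12)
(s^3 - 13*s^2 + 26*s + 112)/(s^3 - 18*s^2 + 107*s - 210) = (s^2 - 6*s - 16)/(s^2 - 11*s + 30)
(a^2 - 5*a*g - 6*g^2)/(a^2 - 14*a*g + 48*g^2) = (a + g)/(a - 8*g)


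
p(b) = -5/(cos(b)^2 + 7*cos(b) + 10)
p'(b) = -5*(2*sin(b)*cos(b) + 7*sin(b))/(cos(b)^2 + 7*cos(b) + 10)^2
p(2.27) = -0.85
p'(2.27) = -0.63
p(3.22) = -1.25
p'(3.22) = 0.12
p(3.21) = -1.25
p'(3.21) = 0.11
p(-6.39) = -0.28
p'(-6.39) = 0.01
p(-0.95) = -0.35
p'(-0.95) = 0.16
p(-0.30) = -0.28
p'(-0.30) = 0.04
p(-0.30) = -0.28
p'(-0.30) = 0.04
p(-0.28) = -0.28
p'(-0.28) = 0.04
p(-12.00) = -0.30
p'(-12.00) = -0.08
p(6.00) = -0.28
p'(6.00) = 0.04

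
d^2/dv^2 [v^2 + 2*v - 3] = 2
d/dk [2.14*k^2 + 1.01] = 4.28*k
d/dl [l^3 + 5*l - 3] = 3*l^2 + 5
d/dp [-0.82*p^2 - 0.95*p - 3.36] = -1.64*p - 0.95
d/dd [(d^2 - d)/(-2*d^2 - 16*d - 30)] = 3*(-3*d^2 - 10*d + 5)/(2*(d^4 + 16*d^3 + 94*d^2 + 240*d + 225))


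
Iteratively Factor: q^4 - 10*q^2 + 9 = (q - 3)*(q^3 + 3*q^2 - q - 3) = (q - 3)*(q - 1)*(q^2 + 4*q + 3) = (q - 3)*(q - 1)*(q + 1)*(q + 3)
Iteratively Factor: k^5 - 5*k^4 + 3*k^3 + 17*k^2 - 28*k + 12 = (k - 2)*(k^4 - 3*k^3 - 3*k^2 + 11*k - 6) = (k - 2)*(k - 1)*(k^3 - 2*k^2 - 5*k + 6) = (k - 2)*(k - 1)^2*(k^2 - k - 6) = (k - 2)*(k - 1)^2*(k + 2)*(k - 3)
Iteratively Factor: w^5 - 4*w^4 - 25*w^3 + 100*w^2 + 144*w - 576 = (w - 4)*(w^4 - 25*w^2 + 144) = (w - 4)*(w - 3)*(w^3 + 3*w^2 - 16*w - 48) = (w - 4)^2*(w - 3)*(w^2 + 7*w + 12) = (w - 4)^2*(w - 3)*(w + 4)*(w + 3)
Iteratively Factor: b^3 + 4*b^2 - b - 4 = (b - 1)*(b^2 + 5*b + 4) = (b - 1)*(b + 4)*(b + 1)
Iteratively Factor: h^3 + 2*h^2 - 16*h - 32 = (h - 4)*(h^2 + 6*h + 8) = (h - 4)*(h + 4)*(h + 2)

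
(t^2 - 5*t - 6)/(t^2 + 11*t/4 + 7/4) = 4*(t - 6)/(4*t + 7)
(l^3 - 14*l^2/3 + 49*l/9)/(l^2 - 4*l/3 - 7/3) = l*(3*l - 7)/(3*(l + 1))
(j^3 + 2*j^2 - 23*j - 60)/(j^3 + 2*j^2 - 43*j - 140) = (j^2 - 2*j - 15)/(j^2 - 2*j - 35)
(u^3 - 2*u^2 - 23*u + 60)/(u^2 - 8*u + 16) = (u^2 + 2*u - 15)/(u - 4)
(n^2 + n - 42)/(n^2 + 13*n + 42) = (n - 6)/(n + 6)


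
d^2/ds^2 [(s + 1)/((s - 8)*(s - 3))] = 2*(s^3 + 3*s^2 - 105*s + 361)/(s^6 - 33*s^5 + 435*s^4 - 2915*s^3 + 10440*s^2 - 19008*s + 13824)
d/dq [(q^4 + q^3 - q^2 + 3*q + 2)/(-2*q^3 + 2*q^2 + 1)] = (-2*q^6 + 4*q^5 + 16*q^3 + 9*q^2 - 10*q + 3)/(4*q^6 - 8*q^5 + 4*q^4 - 4*q^3 + 4*q^2 + 1)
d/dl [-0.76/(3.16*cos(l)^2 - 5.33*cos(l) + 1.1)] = (4.0508 - 4.8032*cos(l))*sin(l)/(3.16*cos(l)^2 - 5.33*cos(l) + 1.1)^2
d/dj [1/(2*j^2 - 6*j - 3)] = 2*(3 - 2*j)/(-2*j^2 + 6*j + 3)^2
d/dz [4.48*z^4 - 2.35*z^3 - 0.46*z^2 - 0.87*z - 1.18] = 17.92*z^3 - 7.05*z^2 - 0.92*z - 0.87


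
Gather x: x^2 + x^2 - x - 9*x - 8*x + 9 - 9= 2*x^2 - 18*x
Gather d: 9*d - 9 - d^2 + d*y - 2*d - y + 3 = -d^2 + d*(y + 7) - y - 6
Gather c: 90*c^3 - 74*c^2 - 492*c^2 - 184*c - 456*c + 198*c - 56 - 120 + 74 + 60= 90*c^3 - 566*c^2 - 442*c - 42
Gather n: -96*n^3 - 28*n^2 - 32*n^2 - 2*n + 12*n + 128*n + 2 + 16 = -96*n^3 - 60*n^2 + 138*n + 18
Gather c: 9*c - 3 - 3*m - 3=9*c - 3*m - 6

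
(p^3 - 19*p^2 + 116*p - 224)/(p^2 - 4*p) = p - 15 + 56/p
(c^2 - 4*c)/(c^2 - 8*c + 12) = c*(c - 4)/(c^2 - 8*c + 12)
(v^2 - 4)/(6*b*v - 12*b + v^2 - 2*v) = (v + 2)/(6*b + v)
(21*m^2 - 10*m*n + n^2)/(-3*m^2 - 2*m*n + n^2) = (-7*m + n)/(m + n)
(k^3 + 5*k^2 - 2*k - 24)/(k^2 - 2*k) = k + 7 + 12/k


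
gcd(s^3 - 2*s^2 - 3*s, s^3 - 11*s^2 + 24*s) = s^2 - 3*s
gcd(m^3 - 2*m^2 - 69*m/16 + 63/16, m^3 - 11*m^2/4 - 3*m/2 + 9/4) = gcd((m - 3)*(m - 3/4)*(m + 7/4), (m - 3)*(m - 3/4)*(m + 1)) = m^2 - 15*m/4 + 9/4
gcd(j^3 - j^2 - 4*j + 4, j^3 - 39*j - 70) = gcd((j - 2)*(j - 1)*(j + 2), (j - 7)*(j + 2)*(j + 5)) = j + 2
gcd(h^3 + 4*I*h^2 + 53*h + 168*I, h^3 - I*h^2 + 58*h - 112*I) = h^2 + I*h + 56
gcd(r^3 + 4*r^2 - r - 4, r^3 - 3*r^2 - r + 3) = r^2 - 1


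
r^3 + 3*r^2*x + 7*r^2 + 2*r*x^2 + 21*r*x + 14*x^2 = (r + 7)*(r + x)*(r + 2*x)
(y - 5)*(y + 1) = y^2 - 4*y - 5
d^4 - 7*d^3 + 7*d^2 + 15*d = d*(d - 5)*(d - 3)*(d + 1)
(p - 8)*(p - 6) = p^2 - 14*p + 48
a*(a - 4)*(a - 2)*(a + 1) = a^4 - 5*a^3 + 2*a^2 + 8*a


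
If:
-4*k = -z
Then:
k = z/4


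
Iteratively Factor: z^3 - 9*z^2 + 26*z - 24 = (z - 4)*(z^2 - 5*z + 6) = (z - 4)*(z - 2)*(z - 3)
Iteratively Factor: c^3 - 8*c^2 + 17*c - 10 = (c - 5)*(c^2 - 3*c + 2) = (c - 5)*(c - 1)*(c - 2)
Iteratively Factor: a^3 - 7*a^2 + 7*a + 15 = (a - 5)*(a^2 - 2*a - 3) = (a - 5)*(a - 3)*(a + 1)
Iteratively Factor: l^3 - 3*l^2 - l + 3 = (l - 3)*(l^2 - 1) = (l - 3)*(l - 1)*(l + 1)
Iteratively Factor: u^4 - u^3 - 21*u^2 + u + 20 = (u + 1)*(u^3 - 2*u^2 - 19*u + 20) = (u + 1)*(u + 4)*(u^2 - 6*u + 5) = (u - 5)*(u + 1)*(u + 4)*(u - 1)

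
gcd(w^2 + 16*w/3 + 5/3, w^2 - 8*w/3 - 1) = w + 1/3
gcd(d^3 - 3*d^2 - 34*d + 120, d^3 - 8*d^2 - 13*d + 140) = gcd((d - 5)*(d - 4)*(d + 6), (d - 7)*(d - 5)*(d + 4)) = d - 5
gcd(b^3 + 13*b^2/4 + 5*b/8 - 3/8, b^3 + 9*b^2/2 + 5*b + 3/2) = b^2 + 7*b/2 + 3/2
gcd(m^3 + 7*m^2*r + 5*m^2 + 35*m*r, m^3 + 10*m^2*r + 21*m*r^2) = m^2 + 7*m*r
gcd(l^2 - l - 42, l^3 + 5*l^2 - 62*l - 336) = l + 6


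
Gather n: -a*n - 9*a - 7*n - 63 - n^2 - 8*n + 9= -9*a - n^2 + n*(-a - 15) - 54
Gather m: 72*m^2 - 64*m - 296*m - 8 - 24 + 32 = 72*m^2 - 360*m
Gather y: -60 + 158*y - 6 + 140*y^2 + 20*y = 140*y^2 + 178*y - 66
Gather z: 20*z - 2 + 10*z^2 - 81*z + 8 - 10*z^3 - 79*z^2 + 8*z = -10*z^3 - 69*z^2 - 53*z + 6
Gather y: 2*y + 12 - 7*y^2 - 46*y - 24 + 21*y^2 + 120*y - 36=14*y^2 + 76*y - 48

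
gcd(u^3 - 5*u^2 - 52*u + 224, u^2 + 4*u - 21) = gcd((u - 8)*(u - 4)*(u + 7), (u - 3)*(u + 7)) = u + 7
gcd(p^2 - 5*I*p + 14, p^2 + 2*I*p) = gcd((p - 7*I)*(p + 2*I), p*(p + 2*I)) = p + 2*I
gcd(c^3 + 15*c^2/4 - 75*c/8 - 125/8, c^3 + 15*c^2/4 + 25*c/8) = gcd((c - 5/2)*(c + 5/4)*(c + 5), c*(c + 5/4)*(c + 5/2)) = c + 5/4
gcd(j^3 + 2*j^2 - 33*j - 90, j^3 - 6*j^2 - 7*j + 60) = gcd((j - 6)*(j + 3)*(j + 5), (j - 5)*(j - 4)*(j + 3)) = j + 3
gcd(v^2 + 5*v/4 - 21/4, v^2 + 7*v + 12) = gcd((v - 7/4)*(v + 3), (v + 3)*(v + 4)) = v + 3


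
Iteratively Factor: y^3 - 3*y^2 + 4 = (y - 2)*(y^2 - y - 2) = (y - 2)^2*(y + 1)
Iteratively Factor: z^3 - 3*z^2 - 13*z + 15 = (z + 3)*(z^2 - 6*z + 5) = (z - 5)*(z + 3)*(z - 1)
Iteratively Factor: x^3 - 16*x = (x + 4)*(x^2 - 4*x) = x*(x + 4)*(x - 4)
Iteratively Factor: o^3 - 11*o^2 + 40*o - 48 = (o - 4)*(o^2 - 7*o + 12) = (o - 4)^2*(o - 3)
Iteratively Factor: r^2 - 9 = (r - 3)*(r + 3)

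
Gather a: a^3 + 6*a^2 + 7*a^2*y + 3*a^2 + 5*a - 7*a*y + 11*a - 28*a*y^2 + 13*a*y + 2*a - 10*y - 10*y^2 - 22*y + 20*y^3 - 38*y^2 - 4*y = a^3 + a^2*(7*y + 9) + a*(-28*y^2 + 6*y + 18) + 20*y^3 - 48*y^2 - 36*y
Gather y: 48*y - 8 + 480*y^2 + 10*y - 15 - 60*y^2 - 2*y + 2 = 420*y^2 + 56*y - 21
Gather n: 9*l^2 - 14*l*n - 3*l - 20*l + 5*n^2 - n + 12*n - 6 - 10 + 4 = 9*l^2 - 23*l + 5*n^2 + n*(11 - 14*l) - 12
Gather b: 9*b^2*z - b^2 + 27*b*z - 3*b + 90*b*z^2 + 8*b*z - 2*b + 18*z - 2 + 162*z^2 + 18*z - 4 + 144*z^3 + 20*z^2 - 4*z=b^2*(9*z - 1) + b*(90*z^2 + 35*z - 5) + 144*z^3 + 182*z^2 + 32*z - 6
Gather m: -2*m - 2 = -2*m - 2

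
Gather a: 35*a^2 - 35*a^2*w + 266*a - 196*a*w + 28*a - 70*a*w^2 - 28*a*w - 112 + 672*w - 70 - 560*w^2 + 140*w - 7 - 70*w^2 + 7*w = a^2*(35 - 35*w) + a*(-70*w^2 - 224*w + 294) - 630*w^2 + 819*w - 189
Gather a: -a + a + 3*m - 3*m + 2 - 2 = 0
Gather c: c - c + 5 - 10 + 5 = 0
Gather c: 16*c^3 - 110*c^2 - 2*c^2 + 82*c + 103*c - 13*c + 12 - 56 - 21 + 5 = 16*c^3 - 112*c^2 + 172*c - 60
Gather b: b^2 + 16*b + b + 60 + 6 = b^2 + 17*b + 66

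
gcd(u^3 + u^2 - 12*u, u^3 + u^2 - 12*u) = u^3 + u^2 - 12*u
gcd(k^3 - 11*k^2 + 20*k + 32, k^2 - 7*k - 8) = k^2 - 7*k - 8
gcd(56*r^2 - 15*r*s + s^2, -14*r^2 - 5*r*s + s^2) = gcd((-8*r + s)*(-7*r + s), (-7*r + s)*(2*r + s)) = 7*r - s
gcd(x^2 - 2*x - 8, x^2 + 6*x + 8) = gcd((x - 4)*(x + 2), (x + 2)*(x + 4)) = x + 2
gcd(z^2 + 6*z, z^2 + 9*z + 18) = z + 6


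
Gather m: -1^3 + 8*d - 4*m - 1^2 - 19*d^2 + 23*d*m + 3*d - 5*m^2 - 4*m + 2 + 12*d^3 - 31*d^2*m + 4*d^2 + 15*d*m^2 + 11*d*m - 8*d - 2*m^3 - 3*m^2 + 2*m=12*d^3 - 15*d^2 + 3*d - 2*m^3 + m^2*(15*d - 8) + m*(-31*d^2 + 34*d - 6)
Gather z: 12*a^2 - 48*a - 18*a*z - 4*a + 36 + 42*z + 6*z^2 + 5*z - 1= 12*a^2 - 52*a + 6*z^2 + z*(47 - 18*a) + 35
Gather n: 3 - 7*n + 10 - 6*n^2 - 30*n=-6*n^2 - 37*n + 13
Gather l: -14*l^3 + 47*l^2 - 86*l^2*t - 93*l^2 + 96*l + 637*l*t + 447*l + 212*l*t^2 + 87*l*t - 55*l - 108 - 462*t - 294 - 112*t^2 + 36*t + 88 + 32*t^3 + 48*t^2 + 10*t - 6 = -14*l^3 + l^2*(-86*t - 46) + l*(212*t^2 + 724*t + 488) + 32*t^3 - 64*t^2 - 416*t - 320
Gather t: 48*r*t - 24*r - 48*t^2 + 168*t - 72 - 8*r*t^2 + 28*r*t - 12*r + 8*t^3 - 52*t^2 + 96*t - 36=-36*r + 8*t^3 + t^2*(-8*r - 100) + t*(76*r + 264) - 108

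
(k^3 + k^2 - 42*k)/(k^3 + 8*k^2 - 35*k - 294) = k/(k + 7)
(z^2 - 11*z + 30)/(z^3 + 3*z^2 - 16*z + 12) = (z^2 - 11*z + 30)/(z^3 + 3*z^2 - 16*z + 12)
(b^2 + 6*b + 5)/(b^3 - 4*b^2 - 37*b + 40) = (b + 1)/(b^2 - 9*b + 8)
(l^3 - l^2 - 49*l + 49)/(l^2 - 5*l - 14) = (l^2 + 6*l - 7)/(l + 2)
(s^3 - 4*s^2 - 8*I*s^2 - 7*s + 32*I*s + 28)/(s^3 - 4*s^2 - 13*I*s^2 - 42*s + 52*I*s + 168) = (s - I)/(s - 6*I)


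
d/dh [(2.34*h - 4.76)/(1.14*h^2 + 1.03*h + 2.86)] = (-2.6676*h^2 + 10.8528*h + 11.5952)/(1.2996*h^4 + 2.3484*h^3 + 7.5817*h^2 + 5.8916*h + 8.1796)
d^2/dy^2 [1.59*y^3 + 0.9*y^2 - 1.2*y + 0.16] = 9.54*y + 1.8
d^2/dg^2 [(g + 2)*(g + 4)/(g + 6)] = 16/(g^3 + 18*g^2 + 108*g + 216)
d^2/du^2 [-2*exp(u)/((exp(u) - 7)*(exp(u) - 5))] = 2*(-exp(4*u) - 12*exp(3*u) + 210*exp(2*u) - 420*exp(u) - 1225)*exp(u)/(exp(6*u) - 36*exp(5*u) + 537*exp(4*u) - 4248*exp(3*u) + 18795*exp(2*u) - 44100*exp(u) + 42875)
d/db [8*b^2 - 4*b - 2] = 16*b - 4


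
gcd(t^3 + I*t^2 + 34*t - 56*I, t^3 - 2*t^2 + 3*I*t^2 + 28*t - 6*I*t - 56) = t^2 + 3*I*t + 28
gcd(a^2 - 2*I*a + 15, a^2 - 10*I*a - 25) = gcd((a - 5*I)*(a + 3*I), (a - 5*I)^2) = a - 5*I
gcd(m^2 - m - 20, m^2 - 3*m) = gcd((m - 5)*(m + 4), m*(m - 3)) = 1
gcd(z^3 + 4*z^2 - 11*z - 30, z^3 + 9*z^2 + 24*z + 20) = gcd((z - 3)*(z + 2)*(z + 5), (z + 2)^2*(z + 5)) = z^2 + 7*z + 10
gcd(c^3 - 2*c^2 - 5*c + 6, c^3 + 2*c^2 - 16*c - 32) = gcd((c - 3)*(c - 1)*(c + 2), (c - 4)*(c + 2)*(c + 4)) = c + 2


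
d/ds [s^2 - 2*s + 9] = 2*s - 2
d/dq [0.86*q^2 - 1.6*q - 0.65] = 1.72*q - 1.6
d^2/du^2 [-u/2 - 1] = 0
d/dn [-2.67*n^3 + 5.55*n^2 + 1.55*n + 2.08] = -8.01*n^2 + 11.1*n + 1.55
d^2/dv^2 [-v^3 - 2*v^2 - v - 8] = -6*v - 4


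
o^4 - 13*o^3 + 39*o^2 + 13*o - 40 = (o - 8)*(o - 5)*(o - 1)*(o + 1)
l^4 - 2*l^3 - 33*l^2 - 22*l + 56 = (l - 7)*(l - 1)*(l + 2)*(l + 4)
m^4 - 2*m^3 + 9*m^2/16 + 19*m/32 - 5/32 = (m - 5/4)*(m - 1)*(m - 1/4)*(m + 1/2)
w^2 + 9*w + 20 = (w + 4)*(w + 5)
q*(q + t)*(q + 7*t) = q^3 + 8*q^2*t + 7*q*t^2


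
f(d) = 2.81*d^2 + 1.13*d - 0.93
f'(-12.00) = -66.31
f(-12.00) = 390.15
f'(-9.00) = -49.45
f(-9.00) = 216.51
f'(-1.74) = -8.65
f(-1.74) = 5.61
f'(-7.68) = -42.03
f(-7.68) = 156.13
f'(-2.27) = -11.63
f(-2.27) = 10.98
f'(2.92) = 17.54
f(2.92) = 26.33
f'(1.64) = 10.35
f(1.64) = 8.48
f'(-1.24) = -5.84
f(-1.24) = 1.99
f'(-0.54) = -1.90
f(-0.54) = -0.72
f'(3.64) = 21.59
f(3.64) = 40.41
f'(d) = 5.62*d + 1.13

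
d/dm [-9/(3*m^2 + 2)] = 54*m/(3*m^2 + 2)^2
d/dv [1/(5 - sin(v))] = cos(v)/(sin(v) - 5)^2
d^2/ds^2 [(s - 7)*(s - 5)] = 2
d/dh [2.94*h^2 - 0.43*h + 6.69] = 5.88*h - 0.43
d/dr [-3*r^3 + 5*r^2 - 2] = r*(10 - 9*r)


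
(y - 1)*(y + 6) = y^2 + 5*y - 6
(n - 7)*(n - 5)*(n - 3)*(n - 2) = n^4 - 17*n^3 + 101*n^2 - 247*n + 210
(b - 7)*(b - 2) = b^2 - 9*b + 14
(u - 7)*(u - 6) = u^2 - 13*u + 42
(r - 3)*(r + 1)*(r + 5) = r^3 + 3*r^2 - 13*r - 15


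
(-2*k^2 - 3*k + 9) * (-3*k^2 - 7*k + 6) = 6*k^4 + 23*k^3 - 18*k^2 - 81*k + 54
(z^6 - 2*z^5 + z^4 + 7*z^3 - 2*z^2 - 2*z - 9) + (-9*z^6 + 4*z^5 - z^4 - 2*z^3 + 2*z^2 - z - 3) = -8*z^6 + 2*z^5 + 5*z^3 - 3*z - 12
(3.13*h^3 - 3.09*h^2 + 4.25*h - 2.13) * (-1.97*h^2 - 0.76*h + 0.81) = -6.1661*h^5 + 3.7085*h^4 - 3.4888*h^3 - 1.5368*h^2 + 5.0613*h - 1.7253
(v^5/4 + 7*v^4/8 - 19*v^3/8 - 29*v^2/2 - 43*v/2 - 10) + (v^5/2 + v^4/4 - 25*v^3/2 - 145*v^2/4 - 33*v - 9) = 3*v^5/4 + 9*v^4/8 - 119*v^3/8 - 203*v^2/4 - 109*v/2 - 19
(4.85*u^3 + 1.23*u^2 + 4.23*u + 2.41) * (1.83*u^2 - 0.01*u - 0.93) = 8.8755*u^5 + 2.2024*u^4 + 3.2181*u^3 + 3.2241*u^2 - 3.958*u - 2.2413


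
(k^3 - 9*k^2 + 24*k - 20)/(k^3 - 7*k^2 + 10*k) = (k - 2)/k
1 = 1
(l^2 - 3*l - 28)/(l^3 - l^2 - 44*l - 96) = (l - 7)/(l^2 - 5*l - 24)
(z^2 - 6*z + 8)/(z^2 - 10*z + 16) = (z - 4)/(z - 8)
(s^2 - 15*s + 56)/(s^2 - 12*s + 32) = (s - 7)/(s - 4)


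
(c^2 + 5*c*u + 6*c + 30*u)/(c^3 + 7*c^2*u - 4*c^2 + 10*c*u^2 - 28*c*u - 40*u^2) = (c + 6)/(c^2 + 2*c*u - 4*c - 8*u)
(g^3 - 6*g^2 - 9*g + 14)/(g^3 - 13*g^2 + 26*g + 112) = (g - 1)/(g - 8)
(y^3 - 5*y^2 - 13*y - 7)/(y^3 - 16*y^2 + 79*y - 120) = (y^3 - 5*y^2 - 13*y - 7)/(y^3 - 16*y^2 + 79*y - 120)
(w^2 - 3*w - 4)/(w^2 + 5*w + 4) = (w - 4)/(w + 4)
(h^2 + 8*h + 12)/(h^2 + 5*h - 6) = (h + 2)/(h - 1)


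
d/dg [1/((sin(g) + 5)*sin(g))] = -(2*sin(g) + 5)*cos(g)/((sin(g) + 5)^2*sin(g)^2)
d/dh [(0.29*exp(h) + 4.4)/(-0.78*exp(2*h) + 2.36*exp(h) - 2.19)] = (0.2262*exp(2*h) + 6.864*exp(h) - 11.0191)*exp(h)/(0.6084*exp(4*h) - 3.6816*exp(3*h) + 8.986*exp(2*h) - 10.3368*exp(h) + 4.7961)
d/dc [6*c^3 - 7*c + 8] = 18*c^2 - 7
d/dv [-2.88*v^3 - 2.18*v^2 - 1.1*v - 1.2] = -8.64*v^2 - 4.36*v - 1.1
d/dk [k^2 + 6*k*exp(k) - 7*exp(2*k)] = 6*k*exp(k) + 2*k - 14*exp(2*k) + 6*exp(k)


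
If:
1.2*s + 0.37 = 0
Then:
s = -0.31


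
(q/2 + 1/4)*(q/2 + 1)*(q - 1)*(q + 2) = q^4/4 + 7*q^3/8 + 3*q^2/8 - q - 1/2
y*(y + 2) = y^2 + 2*y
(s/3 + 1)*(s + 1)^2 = s^3/3 + 5*s^2/3 + 7*s/3 + 1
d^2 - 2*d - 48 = (d - 8)*(d + 6)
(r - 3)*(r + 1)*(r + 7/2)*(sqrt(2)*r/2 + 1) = sqrt(2)*r^4/2 + r^3 + 3*sqrt(2)*r^3/4 - 5*sqrt(2)*r^2 + 3*r^2/2 - 10*r - 21*sqrt(2)*r/4 - 21/2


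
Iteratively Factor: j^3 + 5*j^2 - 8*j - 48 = (j - 3)*(j^2 + 8*j + 16) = (j - 3)*(j + 4)*(j + 4)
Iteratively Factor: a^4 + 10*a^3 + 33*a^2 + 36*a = (a + 3)*(a^3 + 7*a^2 + 12*a) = (a + 3)^2*(a^2 + 4*a) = (a + 3)^2*(a + 4)*(a)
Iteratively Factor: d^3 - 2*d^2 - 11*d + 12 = (d + 3)*(d^2 - 5*d + 4) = (d - 4)*(d + 3)*(d - 1)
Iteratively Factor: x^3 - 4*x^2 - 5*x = (x + 1)*(x^2 - 5*x) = x*(x + 1)*(x - 5)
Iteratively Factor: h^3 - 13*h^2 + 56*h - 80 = (h - 4)*(h^2 - 9*h + 20) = (h - 4)^2*(h - 5)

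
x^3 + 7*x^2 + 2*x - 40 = (x - 2)*(x + 4)*(x + 5)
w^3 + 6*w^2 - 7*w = w*(w - 1)*(w + 7)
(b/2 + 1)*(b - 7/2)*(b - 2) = b^3/2 - 7*b^2/4 - 2*b + 7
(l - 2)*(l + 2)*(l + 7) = l^3 + 7*l^2 - 4*l - 28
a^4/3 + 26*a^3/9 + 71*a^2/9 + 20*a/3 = a*(a/3 + 1)*(a + 5/3)*(a + 4)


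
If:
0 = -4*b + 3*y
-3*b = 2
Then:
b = -2/3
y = -8/9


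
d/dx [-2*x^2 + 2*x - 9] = 2 - 4*x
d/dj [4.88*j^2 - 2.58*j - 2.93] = 9.76*j - 2.58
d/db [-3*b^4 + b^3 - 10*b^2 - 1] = b*(-12*b^2 + 3*b - 20)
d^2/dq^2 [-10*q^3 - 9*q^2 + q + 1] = -60*q - 18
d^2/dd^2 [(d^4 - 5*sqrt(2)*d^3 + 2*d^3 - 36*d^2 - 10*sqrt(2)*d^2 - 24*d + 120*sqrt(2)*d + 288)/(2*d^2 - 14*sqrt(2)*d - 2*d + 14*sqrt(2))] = (d^6 - 21*sqrt(2)*d^5 - 3*d^5 + 63*sqrt(2)*d^4 + 297*d^4 - 679*sqrt(2)*d^3 - 856*d^3 + 1494*d^2 + 2184*sqrt(2)*d^2 - 7014*sqrt(2)*d - 5316*d + 12628*sqrt(2) + 24312)/(d^6 - 21*sqrt(2)*d^5 - 3*d^5 + 63*sqrt(2)*d^4 + 297*d^4 - 749*sqrt(2)*d^3 - 883*d^3 + 882*d^2 + 2079*sqrt(2)*d^2 - 2058*sqrt(2)*d - 294*d + 686*sqrt(2))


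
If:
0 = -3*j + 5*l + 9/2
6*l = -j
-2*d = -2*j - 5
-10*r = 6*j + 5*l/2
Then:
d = 169/46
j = 27/23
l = -9/46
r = -603/920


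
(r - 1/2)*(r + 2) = r^2 + 3*r/2 - 1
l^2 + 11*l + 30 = (l + 5)*(l + 6)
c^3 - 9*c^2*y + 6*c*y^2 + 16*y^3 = (c - 8*y)*(c - 2*y)*(c + y)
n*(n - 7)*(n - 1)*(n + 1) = n^4 - 7*n^3 - n^2 + 7*n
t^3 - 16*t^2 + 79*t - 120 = (t - 8)*(t - 5)*(t - 3)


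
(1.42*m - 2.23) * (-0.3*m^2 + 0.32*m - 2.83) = -0.426*m^3 + 1.1234*m^2 - 4.7322*m + 6.3109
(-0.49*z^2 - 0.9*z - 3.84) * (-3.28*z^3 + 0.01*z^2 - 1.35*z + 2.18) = 1.6072*z^5 + 2.9471*z^4 + 13.2477*z^3 + 0.1084*z^2 + 3.222*z - 8.3712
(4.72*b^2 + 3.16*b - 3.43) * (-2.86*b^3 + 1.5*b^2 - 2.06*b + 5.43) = -13.4992*b^5 - 1.9576*b^4 + 4.8266*b^3 + 13.975*b^2 + 24.2246*b - 18.6249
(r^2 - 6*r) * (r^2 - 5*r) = r^4 - 11*r^3 + 30*r^2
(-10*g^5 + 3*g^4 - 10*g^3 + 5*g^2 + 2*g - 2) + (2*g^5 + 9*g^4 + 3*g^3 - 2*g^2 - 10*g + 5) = -8*g^5 + 12*g^4 - 7*g^3 + 3*g^2 - 8*g + 3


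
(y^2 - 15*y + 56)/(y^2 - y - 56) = (y - 7)/(y + 7)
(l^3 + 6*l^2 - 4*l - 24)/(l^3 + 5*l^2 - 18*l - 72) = (l^2 - 4)/(l^2 - l - 12)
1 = 1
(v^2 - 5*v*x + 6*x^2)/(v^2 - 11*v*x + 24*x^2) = (-v + 2*x)/(-v + 8*x)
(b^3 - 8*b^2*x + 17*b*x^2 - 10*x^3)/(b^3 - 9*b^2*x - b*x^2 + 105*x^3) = (-b^2 + 3*b*x - 2*x^2)/(-b^2 + 4*b*x + 21*x^2)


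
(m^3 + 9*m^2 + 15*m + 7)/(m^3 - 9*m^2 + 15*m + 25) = (m^2 + 8*m + 7)/(m^2 - 10*m + 25)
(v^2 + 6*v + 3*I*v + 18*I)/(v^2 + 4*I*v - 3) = (v + 6)/(v + I)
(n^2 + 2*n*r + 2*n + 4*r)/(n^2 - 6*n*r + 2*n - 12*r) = (-n - 2*r)/(-n + 6*r)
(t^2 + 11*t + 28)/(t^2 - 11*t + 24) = (t^2 + 11*t + 28)/(t^2 - 11*t + 24)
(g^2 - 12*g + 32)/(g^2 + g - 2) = (g^2 - 12*g + 32)/(g^2 + g - 2)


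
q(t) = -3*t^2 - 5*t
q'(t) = -6*t - 5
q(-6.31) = -87.90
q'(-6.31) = 32.86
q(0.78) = -5.73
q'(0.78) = -9.68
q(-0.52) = 1.79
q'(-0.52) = -1.88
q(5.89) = -133.53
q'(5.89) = -40.34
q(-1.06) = 1.93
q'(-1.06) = 1.36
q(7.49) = -205.75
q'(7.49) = -49.94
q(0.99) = -7.89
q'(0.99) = -10.94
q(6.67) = -166.82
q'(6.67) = -45.02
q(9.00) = -288.00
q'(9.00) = -59.00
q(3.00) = -42.00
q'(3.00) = -23.00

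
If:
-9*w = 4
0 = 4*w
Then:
No Solution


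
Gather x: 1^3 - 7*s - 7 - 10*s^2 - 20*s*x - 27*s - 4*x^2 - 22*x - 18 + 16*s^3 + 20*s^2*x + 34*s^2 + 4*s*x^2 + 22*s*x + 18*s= 16*s^3 + 24*s^2 - 16*s + x^2*(4*s - 4) + x*(20*s^2 + 2*s - 22) - 24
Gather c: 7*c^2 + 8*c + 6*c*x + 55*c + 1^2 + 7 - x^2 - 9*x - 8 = 7*c^2 + c*(6*x + 63) - x^2 - 9*x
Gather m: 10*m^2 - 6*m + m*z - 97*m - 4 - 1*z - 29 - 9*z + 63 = 10*m^2 + m*(z - 103) - 10*z + 30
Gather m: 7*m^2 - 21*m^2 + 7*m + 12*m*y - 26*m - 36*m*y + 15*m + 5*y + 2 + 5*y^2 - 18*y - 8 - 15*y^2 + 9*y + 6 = -14*m^2 + m*(-24*y - 4) - 10*y^2 - 4*y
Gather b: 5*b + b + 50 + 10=6*b + 60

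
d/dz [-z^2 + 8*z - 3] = 8 - 2*z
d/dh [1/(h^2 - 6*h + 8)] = 2*(3 - h)/(h^2 - 6*h + 8)^2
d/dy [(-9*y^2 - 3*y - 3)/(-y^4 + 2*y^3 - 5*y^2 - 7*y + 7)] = 3*(-6*y^5 + 3*y^4 + 22*y^2 - 52*y - 14)/(y^8 - 4*y^7 + 14*y^6 - 6*y^5 - 17*y^4 + 98*y^3 - 21*y^2 - 98*y + 49)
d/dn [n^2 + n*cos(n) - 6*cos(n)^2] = -n*sin(n) + 2*n + 6*sin(2*n) + cos(n)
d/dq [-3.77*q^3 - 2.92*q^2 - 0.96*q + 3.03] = -11.31*q^2 - 5.84*q - 0.96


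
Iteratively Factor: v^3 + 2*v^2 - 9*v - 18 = (v + 2)*(v^2 - 9) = (v - 3)*(v + 2)*(v + 3)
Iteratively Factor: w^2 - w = (w - 1)*(w)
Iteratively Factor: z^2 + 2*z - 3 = (z + 3)*(z - 1)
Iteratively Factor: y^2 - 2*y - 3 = (y - 3)*(y + 1)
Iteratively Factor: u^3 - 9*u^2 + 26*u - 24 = (u - 2)*(u^2 - 7*u + 12) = (u - 3)*(u - 2)*(u - 4)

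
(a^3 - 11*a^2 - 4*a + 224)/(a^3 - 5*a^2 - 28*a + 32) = (a - 7)/(a - 1)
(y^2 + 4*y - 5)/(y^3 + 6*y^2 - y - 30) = (y - 1)/(y^2 + y - 6)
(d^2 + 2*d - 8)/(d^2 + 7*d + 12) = (d - 2)/(d + 3)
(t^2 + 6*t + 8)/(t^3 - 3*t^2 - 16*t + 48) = (t + 2)/(t^2 - 7*t + 12)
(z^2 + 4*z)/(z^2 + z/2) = 2*(z + 4)/(2*z + 1)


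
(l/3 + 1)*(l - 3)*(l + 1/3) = l^3/3 + l^2/9 - 3*l - 1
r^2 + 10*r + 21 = (r + 3)*(r + 7)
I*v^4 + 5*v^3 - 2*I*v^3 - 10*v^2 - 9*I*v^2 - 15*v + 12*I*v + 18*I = (v - 3)*(v - 3*I)*(v - 2*I)*(I*v + I)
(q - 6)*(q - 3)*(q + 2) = q^3 - 7*q^2 + 36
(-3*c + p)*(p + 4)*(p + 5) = -3*c*p^2 - 27*c*p - 60*c + p^3 + 9*p^2 + 20*p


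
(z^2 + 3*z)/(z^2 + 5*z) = (z + 3)/(z + 5)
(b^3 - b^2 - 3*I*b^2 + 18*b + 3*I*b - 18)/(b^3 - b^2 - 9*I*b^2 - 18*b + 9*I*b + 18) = (b + 3*I)/(b - 3*I)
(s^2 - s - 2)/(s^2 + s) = (s - 2)/s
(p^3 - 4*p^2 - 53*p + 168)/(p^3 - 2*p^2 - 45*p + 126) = (p - 8)/(p - 6)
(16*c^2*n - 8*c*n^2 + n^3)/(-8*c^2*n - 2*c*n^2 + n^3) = (-4*c + n)/(2*c + n)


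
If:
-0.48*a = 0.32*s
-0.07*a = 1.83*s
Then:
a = 0.00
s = 0.00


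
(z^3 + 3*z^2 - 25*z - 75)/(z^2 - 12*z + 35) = (z^2 + 8*z + 15)/(z - 7)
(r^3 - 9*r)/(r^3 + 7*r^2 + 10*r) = (r^2 - 9)/(r^2 + 7*r + 10)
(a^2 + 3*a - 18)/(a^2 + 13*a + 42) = (a - 3)/(a + 7)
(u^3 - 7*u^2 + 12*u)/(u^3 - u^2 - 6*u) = (u - 4)/(u + 2)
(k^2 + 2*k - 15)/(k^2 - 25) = (k - 3)/(k - 5)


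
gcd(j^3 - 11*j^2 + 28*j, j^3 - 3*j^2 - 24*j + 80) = j - 4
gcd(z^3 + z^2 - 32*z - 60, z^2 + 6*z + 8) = z + 2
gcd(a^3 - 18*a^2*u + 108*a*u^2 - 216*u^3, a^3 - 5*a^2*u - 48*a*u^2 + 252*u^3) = a^2 - 12*a*u + 36*u^2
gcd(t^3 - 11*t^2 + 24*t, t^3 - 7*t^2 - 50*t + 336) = t - 8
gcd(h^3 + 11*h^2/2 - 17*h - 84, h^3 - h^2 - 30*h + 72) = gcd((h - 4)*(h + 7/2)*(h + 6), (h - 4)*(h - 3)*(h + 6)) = h^2 + 2*h - 24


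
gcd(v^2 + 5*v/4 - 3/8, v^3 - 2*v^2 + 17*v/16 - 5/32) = v - 1/4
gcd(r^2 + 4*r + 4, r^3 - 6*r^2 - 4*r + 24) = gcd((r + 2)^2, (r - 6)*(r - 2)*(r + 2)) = r + 2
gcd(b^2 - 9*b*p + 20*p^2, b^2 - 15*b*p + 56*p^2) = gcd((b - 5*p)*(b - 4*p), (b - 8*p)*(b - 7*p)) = 1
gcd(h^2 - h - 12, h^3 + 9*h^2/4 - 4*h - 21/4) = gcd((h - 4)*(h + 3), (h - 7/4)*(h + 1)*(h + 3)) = h + 3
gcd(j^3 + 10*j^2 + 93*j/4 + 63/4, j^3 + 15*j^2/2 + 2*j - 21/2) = j^2 + 17*j/2 + 21/2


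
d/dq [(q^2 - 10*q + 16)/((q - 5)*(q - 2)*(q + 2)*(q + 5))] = 2*(-q^3 + 11*q^2 + 16*q - 125)/(q^6 + 4*q^5 - 46*q^4 - 200*q^3 + 425*q^2 + 2500*q + 2500)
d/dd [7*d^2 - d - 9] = 14*d - 1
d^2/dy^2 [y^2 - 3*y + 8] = 2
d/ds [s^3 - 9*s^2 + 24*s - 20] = 3*s^2 - 18*s + 24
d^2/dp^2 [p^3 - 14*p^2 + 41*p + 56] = 6*p - 28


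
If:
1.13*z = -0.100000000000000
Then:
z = -0.09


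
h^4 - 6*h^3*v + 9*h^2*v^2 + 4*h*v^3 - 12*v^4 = (h - 3*v)*(h - 2*v)^2*(h + v)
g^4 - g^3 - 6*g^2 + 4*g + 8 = (g - 2)^2*(g + 1)*(g + 2)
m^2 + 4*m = m*(m + 4)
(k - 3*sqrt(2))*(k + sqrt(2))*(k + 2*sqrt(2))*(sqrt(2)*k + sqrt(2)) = sqrt(2)*k^4 + sqrt(2)*k^3 - 14*sqrt(2)*k^2 - 24*k - 14*sqrt(2)*k - 24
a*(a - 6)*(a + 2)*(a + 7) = a^4 + 3*a^3 - 40*a^2 - 84*a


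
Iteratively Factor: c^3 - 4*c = (c)*(c^2 - 4) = c*(c - 2)*(c + 2)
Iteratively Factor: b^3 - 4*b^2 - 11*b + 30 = (b - 5)*(b^2 + b - 6) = (b - 5)*(b + 3)*(b - 2)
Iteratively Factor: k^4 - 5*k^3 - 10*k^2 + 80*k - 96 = (k + 4)*(k^3 - 9*k^2 + 26*k - 24) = (k - 3)*(k + 4)*(k^2 - 6*k + 8) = (k - 3)*(k - 2)*(k + 4)*(k - 4)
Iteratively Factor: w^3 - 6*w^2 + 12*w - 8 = (w - 2)*(w^2 - 4*w + 4) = (w - 2)^2*(w - 2)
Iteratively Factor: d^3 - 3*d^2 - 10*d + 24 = (d - 4)*(d^2 + d - 6) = (d - 4)*(d - 2)*(d + 3)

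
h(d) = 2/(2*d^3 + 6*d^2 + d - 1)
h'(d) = 2*(-6*d^2 - 12*d - 1)/(2*d^3 + 6*d^2 + d - 1)^2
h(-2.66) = 1.74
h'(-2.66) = -17.40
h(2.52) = 0.03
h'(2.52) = -0.03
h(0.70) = 0.60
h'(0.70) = -2.23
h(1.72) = 0.07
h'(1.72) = -0.10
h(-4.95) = -0.02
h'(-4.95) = -0.02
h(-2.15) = 0.42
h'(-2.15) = -0.26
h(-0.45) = -4.79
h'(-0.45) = 36.59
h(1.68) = 0.07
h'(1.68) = -0.10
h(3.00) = 0.02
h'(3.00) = -0.02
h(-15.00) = 0.00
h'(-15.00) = 0.00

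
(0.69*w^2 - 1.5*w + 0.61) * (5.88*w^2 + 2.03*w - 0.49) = 4.0572*w^4 - 7.4193*w^3 + 0.2037*w^2 + 1.9733*w - 0.2989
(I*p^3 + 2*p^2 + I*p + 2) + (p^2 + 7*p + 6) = I*p^3 + 3*p^2 + 7*p + I*p + 8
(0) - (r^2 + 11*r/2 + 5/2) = -r^2 - 11*r/2 - 5/2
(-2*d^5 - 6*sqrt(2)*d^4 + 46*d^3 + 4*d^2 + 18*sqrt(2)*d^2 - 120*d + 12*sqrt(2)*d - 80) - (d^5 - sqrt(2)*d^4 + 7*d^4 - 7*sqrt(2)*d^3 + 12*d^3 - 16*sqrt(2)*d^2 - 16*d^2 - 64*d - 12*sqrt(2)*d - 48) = -3*d^5 - 5*sqrt(2)*d^4 - 7*d^4 + 7*sqrt(2)*d^3 + 34*d^3 + 20*d^2 + 34*sqrt(2)*d^2 - 56*d + 24*sqrt(2)*d - 32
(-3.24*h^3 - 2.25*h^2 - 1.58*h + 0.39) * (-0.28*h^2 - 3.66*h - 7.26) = 0.9072*h^5 + 12.4884*h^4 + 32.1998*h^3 + 22.0086*h^2 + 10.0434*h - 2.8314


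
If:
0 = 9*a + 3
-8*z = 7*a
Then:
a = -1/3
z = 7/24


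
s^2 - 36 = (s - 6)*(s + 6)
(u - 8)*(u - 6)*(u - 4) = u^3 - 18*u^2 + 104*u - 192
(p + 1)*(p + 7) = p^2 + 8*p + 7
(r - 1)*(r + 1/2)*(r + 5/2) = r^3 + 2*r^2 - 7*r/4 - 5/4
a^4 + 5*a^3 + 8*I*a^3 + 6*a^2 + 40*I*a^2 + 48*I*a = a*(a + 2)*(a + 3)*(a + 8*I)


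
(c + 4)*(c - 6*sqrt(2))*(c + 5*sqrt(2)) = c^3 - sqrt(2)*c^2 + 4*c^2 - 60*c - 4*sqrt(2)*c - 240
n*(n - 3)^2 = n^3 - 6*n^2 + 9*n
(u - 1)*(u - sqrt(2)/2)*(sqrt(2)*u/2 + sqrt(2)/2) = sqrt(2)*u^3/2 - u^2/2 - sqrt(2)*u/2 + 1/2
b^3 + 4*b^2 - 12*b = b*(b - 2)*(b + 6)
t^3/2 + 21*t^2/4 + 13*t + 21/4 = (t/2 + 1/4)*(t + 3)*(t + 7)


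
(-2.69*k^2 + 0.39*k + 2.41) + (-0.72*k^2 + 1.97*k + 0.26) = -3.41*k^2 + 2.36*k + 2.67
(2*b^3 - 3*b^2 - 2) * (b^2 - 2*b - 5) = 2*b^5 - 7*b^4 - 4*b^3 + 13*b^2 + 4*b + 10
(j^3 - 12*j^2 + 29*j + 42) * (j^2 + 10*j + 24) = j^5 - 2*j^4 - 67*j^3 + 44*j^2 + 1116*j + 1008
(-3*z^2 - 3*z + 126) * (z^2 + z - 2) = -3*z^4 - 6*z^3 + 129*z^2 + 132*z - 252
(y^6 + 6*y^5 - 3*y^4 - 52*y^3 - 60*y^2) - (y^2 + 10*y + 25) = y^6 + 6*y^5 - 3*y^4 - 52*y^3 - 61*y^2 - 10*y - 25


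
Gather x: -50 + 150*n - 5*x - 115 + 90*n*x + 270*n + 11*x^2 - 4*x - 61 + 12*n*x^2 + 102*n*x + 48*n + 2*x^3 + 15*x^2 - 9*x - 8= 468*n + 2*x^3 + x^2*(12*n + 26) + x*(192*n - 18) - 234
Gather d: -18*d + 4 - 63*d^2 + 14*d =-63*d^2 - 4*d + 4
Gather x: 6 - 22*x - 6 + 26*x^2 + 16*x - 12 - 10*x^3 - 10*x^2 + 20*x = -10*x^3 + 16*x^2 + 14*x - 12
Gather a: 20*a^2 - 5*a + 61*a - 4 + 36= 20*a^2 + 56*a + 32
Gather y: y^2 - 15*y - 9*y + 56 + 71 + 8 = y^2 - 24*y + 135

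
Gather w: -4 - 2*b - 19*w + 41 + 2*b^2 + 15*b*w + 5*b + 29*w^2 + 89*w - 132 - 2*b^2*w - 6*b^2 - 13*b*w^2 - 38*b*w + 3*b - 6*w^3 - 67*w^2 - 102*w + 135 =-4*b^2 + 6*b - 6*w^3 + w^2*(-13*b - 38) + w*(-2*b^2 - 23*b - 32) + 40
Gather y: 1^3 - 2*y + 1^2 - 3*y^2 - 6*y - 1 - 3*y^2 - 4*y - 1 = -6*y^2 - 12*y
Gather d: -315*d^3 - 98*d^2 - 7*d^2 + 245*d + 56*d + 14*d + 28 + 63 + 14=-315*d^3 - 105*d^2 + 315*d + 105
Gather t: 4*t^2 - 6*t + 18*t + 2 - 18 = 4*t^2 + 12*t - 16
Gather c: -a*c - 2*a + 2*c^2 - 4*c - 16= -2*a + 2*c^2 + c*(-a - 4) - 16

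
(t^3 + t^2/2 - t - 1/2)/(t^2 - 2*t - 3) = (2*t^2 - t - 1)/(2*(t - 3))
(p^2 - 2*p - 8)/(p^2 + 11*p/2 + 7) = 2*(p - 4)/(2*p + 7)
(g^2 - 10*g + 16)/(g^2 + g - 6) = (g - 8)/(g + 3)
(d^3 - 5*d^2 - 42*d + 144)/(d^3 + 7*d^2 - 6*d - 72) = (d - 8)/(d + 4)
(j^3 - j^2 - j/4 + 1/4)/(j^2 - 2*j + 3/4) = (2*j^2 - j - 1)/(2*j - 3)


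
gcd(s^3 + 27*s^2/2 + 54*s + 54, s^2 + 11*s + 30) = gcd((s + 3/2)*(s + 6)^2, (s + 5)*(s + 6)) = s + 6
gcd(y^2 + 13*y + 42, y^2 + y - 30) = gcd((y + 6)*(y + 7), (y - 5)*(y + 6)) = y + 6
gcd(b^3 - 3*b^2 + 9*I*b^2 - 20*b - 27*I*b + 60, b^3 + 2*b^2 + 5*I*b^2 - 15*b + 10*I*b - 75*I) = b^2 + b*(-3 + 5*I) - 15*I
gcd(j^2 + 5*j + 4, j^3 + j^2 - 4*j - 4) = j + 1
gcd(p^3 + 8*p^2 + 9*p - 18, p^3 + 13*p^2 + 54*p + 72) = p^2 + 9*p + 18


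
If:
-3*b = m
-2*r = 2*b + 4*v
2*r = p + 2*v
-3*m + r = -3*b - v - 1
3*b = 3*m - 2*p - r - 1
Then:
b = -13/147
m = 13/49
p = 2/147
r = 5/147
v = 4/147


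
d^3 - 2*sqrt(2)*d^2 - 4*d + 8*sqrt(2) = (d - 2)*(d + 2)*(d - 2*sqrt(2))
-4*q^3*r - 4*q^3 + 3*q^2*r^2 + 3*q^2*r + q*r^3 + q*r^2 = (-q + r)*(4*q + r)*(q*r + q)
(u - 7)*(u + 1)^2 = u^3 - 5*u^2 - 13*u - 7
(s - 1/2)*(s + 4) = s^2 + 7*s/2 - 2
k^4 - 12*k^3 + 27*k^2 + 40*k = k*(k - 8)*(k - 5)*(k + 1)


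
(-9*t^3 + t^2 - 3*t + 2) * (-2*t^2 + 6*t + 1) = 18*t^5 - 56*t^4 + 3*t^3 - 21*t^2 + 9*t + 2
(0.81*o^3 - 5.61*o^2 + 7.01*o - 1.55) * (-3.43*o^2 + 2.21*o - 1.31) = -2.7783*o^5 + 21.0324*o^4 - 37.5035*o^3 + 28.1577*o^2 - 12.6086*o + 2.0305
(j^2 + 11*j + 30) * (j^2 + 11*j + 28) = j^4 + 22*j^3 + 179*j^2 + 638*j + 840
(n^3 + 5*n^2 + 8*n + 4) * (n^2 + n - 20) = n^5 + 6*n^4 - 7*n^3 - 88*n^2 - 156*n - 80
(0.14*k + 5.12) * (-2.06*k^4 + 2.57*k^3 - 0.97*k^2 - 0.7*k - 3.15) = -0.2884*k^5 - 10.1874*k^4 + 13.0226*k^3 - 5.0644*k^2 - 4.025*k - 16.128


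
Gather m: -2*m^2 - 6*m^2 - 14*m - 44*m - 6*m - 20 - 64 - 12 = -8*m^2 - 64*m - 96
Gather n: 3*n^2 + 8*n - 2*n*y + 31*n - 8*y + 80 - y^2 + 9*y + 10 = 3*n^2 + n*(39 - 2*y) - y^2 + y + 90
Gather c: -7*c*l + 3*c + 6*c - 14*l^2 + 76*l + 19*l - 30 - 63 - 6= c*(9 - 7*l) - 14*l^2 + 95*l - 99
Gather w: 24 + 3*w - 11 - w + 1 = 2*w + 14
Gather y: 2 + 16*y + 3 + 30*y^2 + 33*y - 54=30*y^2 + 49*y - 49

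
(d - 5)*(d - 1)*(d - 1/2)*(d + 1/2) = d^4 - 6*d^3 + 19*d^2/4 + 3*d/2 - 5/4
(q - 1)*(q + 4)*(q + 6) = q^3 + 9*q^2 + 14*q - 24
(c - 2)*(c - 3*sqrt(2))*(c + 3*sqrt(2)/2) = c^3 - 3*sqrt(2)*c^2/2 - 2*c^2 - 9*c + 3*sqrt(2)*c + 18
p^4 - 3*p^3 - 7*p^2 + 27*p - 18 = (p - 3)*(p - 2)*(p - 1)*(p + 3)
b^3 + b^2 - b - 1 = (b - 1)*(b + 1)^2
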